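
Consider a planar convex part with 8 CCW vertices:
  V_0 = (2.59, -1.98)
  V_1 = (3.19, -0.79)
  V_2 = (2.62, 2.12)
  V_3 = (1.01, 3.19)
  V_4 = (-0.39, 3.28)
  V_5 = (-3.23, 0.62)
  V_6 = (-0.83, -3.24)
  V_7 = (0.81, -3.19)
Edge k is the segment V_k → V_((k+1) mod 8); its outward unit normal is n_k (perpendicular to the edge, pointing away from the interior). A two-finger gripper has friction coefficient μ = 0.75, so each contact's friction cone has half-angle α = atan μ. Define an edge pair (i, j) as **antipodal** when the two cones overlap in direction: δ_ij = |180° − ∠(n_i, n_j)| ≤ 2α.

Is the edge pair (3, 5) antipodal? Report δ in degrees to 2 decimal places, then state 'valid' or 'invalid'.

δ = 54.45°, valid

α = atan 0.75 = 36.87°;  2α = 73.74°
edge 3: e_3 = (-1.40, +0.09);  n_3 = (+0.0642, +0.9979)
edge 5: e_5 = (+2.40, -3.86);  n_5 = (-0.8492, -0.5280)
∠(n_3, n_5) = 125.55°
δ = |180° − 125.55°| = 54.45°
54.45° ≤ 2α = 73.74°  →  valid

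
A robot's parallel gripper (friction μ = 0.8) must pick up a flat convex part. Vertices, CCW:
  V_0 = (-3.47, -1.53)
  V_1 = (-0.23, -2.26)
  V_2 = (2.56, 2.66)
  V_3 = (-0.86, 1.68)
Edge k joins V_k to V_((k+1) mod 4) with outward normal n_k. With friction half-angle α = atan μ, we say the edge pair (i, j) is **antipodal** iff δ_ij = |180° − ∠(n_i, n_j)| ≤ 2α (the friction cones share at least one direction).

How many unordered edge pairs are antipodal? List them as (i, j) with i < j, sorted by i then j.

α = atan 0.8 = 38.66°;  2α = 77.32°
n_0 = (-0.2198, -0.9755)
n_1 = (+0.8699, -0.4933)
n_2 = (-0.2755, +0.9613)
n_3 = (-0.7759, +0.6309)
  (0,1): δ = 106.86°  ·
  (0,2): δ = 28.69°  ✓
  (0,3): δ = 63.58°  ✓
  (1,2): δ = 44.45°  ✓
  (1,3): δ = 9.56°  ✓
  (2,3): δ = 145.10°  ·
antipodal pairs: 4

count = 4; pairs: (0,2), (0,3), (1,2), (1,3)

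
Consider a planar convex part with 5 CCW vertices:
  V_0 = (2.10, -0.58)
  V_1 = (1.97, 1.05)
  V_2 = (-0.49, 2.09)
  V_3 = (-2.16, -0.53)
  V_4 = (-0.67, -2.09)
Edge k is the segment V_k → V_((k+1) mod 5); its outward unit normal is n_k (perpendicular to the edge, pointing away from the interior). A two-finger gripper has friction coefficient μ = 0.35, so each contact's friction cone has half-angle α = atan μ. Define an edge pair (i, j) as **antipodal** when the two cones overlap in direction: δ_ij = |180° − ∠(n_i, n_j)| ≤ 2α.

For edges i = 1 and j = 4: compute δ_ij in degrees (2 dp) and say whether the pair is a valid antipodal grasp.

δ = 51.51°, invalid

α = atan 0.35 = 19.29°;  2α = 38.58°
edge 1: e_1 = (-2.46, +1.04);  n_1 = (+0.3894, +0.9211)
edge 4: e_4 = (+2.77, +1.51);  n_4 = (+0.4786, -0.8780)
∠(n_1, n_4) = 128.49°
δ = |180° − 128.49°| = 51.51°
51.51° > 2α = 38.58°  →  invalid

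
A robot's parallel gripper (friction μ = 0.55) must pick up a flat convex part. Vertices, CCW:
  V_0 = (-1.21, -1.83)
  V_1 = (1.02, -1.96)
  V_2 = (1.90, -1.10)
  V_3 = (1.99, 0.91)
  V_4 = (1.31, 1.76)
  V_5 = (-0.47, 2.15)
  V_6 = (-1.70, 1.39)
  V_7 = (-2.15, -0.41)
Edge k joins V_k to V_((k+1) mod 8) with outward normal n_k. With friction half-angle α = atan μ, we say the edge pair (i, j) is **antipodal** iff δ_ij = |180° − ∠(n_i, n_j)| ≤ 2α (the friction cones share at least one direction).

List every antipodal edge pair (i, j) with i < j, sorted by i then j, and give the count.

count = 12; pairs: (0,3), (0,4), (0,5), (1,4), (1,5), (1,6), (2,5), (2,6), (2,7), (3,6), (3,7), (4,7)

α = atan 0.55 = 28.81°;  2α = 57.62°
n_0 = (-0.0582, -0.9983)
n_1 = (+0.6989, -0.7152)
n_2 = (+0.9990, -0.0447)
n_3 = (+0.7809, +0.6247)
n_4 = (+0.2140, +0.9768)
n_5 = (-0.5256, +0.8507)
n_6 = (-0.9701, +0.2425)
n_7 = (-0.8339, -0.5520)
  (0,1): δ = 132.32°  ·
  (0,2): δ = 89.23°  ·
  (0,3): δ = 48.00°  ✓
  (0,4): δ = 9.02°  ✓
  (0,5): δ = 35.05°  ✓
  (0,6): δ = 79.30°  ·
  (0,7): δ = 126.84°  ·
  (1,2): δ = 136.91°  ·
  (1,3): δ = 95.68°  ·
  (1,4): δ = 56.70°  ✓
  (1,5): δ = 12.63°  ✓
  (1,6): δ = 31.62°  ✓
  (1,7): δ = 79.16°  ·
  (2,3): δ = 138.78°  ·
  (2,4): δ = 99.79°  ·
  (2,5): δ = 55.72°  ✓
  (2,6): δ = 11.47°  ✓
  (2,7): δ = 36.07°  ✓
  (3,4): δ = 141.02°  ·
  (3,5): δ = 96.95°  ·
  (3,6): δ = 52.70°  ✓
  (3,7): δ = 5.16°  ✓
  (4,5): δ = 135.93°  ·
  (4,6): δ = 91.68°  ·
  (4,7): δ = 44.14°  ✓
  (5,6): δ = 135.75°  ·
  (5,7): δ = 88.21°  ·
  (6,7): δ = 132.46°  ·
antipodal pairs: 12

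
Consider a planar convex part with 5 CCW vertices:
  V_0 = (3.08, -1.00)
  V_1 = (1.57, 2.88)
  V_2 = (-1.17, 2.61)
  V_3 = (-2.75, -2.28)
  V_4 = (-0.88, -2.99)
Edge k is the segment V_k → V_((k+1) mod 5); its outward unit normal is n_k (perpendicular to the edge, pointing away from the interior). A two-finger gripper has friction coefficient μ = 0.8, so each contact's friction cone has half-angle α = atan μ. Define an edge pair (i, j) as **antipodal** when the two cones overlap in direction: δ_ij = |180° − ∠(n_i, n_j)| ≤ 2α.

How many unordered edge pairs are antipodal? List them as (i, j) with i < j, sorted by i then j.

count = 5; pairs: (0,2), (0,3), (1,3), (1,4), (2,4)

α = atan 0.8 = 38.66°;  2α = 77.32°
n_0 = (+0.9319, +0.3627)
n_1 = (-0.0981, +0.9952)
n_2 = (-0.9516, +0.3075)
n_3 = (-0.3550, -0.9349)
n_4 = (+0.4490, -0.8935)
  (0,1): δ = 105.64°  ·
  (0,2): δ = 39.17°  ✓
  (0,3): δ = 47.94°  ✓
  (0,4): δ = 95.42°  ·
  (1,2): δ = 113.53°  ·
  (1,3): δ = 26.42°  ✓
  (1,4): δ = 21.05°  ✓
  (2,3): δ = 92.88°  ·
  (2,4): δ = 45.41°  ✓
  (3,4): δ = 132.53°  ·
antipodal pairs: 5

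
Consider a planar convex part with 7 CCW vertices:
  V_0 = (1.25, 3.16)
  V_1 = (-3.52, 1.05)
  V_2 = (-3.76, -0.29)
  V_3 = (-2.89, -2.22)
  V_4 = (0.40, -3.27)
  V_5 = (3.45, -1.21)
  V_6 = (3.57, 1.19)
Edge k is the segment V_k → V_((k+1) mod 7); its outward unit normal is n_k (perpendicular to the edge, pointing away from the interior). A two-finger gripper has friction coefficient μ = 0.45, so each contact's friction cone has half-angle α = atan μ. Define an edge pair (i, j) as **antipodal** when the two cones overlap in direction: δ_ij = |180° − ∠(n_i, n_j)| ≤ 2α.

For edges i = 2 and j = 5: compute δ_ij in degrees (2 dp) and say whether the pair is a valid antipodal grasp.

δ = 27.13°, valid

α = atan 0.45 = 24.23°;  2α = 48.46°
edge 2: e_2 = (+0.87, -1.93);  n_2 = (-0.9117, -0.4110)
edge 5: e_5 = (+0.12, +2.40);  n_5 = (+0.9988, -0.0499)
∠(n_2, n_5) = 152.87°
δ = |180° − 152.87°| = 27.13°
27.13° ≤ 2α = 48.46°  →  valid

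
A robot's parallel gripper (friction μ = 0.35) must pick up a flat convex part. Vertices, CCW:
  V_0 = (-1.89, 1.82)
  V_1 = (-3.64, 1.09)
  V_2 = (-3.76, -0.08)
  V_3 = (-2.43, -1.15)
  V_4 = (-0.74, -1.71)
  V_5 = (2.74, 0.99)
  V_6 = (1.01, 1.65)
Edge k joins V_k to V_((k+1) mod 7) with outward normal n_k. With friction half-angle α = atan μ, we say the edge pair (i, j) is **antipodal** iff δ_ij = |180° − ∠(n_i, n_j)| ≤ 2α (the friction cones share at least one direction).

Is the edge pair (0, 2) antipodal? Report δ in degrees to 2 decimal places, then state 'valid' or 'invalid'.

α = atan 0.35 = 19.29°;  2α = 38.58°
edge 0: e_0 = (-1.75, -0.73);  n_0 = (-0.3850, +0.9229)
edge 2: e_2 = (+1.33, -1.07);  n_2 = (-0.6268, -0.7792)
∠(n_0, n_2) = 118.54°
δ = |180° − 118.54°| = 61.46°
61.46° > 2α = 38.58°  →  invalid

δ = 61.46°, invalid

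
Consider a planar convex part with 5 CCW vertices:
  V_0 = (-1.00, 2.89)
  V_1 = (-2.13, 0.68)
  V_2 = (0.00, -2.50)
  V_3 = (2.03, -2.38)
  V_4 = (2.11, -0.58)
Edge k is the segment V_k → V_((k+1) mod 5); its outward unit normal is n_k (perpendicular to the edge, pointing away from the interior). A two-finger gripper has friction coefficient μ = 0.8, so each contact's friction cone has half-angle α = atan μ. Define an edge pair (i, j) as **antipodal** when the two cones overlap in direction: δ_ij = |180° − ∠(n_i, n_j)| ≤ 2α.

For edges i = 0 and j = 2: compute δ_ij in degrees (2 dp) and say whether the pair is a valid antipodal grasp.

δ = 59.54°, valid

α = atan 0.8 = 38.66°;  2α = 77.32°
edge 0: e_0 = (-1.13, -2.21);  n_0 = (-0.8904, +0.4553)
edge 2: e_2 = (+2.03, +0.12);  n_2 = (+0.0590, -0.9983)
∠(n_0, n_2) = 120.46°
δ = |180° − 120.46°| = 59.54°
59.54° ≤ 2α = 77.32°  →  valid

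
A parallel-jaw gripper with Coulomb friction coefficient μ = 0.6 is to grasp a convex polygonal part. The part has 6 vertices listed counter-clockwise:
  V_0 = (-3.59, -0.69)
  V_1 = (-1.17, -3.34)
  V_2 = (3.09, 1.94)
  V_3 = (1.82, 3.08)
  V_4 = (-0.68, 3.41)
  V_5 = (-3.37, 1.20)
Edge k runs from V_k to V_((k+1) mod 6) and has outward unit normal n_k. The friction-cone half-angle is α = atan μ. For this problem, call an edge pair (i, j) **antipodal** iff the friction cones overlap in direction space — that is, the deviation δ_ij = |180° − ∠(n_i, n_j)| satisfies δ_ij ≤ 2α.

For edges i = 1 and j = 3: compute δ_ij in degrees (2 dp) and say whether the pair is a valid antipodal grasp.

δ = 58.62°, valid

α = atan 0.6 = 30.96°;  2α = 61.93°
edge 1: e_1 = (+4.26, +5.28);  n_1 = (+0.7783, -0.6279)
edge 3: e_3 = (-2.50, +0.33);  n_3 = (+0.1309, +0.9914)
∠(n_1, n_3) = 121.38°
δ = |180° − 121.38°| = 58.62°
58.62° ≤ 2α = 61.93°  →  valid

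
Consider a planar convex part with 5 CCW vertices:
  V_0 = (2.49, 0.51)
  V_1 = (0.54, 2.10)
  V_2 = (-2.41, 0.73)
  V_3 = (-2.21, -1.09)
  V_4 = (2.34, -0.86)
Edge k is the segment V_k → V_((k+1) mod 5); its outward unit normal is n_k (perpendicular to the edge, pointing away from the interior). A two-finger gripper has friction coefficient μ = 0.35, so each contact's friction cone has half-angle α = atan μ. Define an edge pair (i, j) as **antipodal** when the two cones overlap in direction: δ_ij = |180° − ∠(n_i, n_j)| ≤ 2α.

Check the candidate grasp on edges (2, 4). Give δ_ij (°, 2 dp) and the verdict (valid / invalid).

δ = 12.52°, valid

α = atan 0.35 = 19.29°;  2α = 38.58°
edge 2: e_2 = (+0.20, -1.82);  n_2 = (-0.9940, -0.1092)
edge 4: e_4 = (+0.15, +1.37);  n_4 = (+0.9941, -0.1088)
∠(n_2, n_4) = 167.48°
δ = |180° − 167.48°| = 12.52°
12.52° ≤ 2α = 38.58°  →  valid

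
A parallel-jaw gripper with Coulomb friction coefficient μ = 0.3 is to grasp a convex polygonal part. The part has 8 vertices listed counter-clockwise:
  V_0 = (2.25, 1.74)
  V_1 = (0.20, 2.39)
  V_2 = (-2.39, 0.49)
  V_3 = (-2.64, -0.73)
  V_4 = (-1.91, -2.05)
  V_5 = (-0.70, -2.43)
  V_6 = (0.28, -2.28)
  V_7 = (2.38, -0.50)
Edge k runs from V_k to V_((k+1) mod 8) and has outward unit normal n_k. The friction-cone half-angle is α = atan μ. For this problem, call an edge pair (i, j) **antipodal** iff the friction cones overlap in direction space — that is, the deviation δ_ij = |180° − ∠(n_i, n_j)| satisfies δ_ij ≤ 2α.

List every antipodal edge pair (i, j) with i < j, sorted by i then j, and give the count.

α = atan 0.3 = 16.70°;  2α = 33.40°
n_0 = (+0.3022, +0.9532)
n_1 = (-0.5915, +0.8063)
n_2 = (-0.9796, +0.2007)
n_3 = (-0.8751, -0.4840)
n_4 = (-0.2996, -0.9541)
n_5 = (+0.1513, -0.9885)
n_6 = (+0.6466, -0.7628)
n_7 = (+0.9983, +0.0579)
  (0,1): δ = 126.14°  ·
  (0,2): δ = 83.99°  ·
  (0,3): δ = 43.46°  ·
  (0,4): δ = 0.16°  ✓
  (0,5): δ = 26.29°  ✓
  (0,6): δ = 57.88°  ·
  (0,7): δ = 110.91°  ·
  (1,2): δ = 137.84°  ·
  (1,3): δ = 97.32°  ·
  (1,4): δ = 53.70°  ·
  (1,5): δ = 27.56°  ✓
  (1,6): δ = 4.02°  ✓
  (1,7): δ = 57.06°  ·
  (2,3): δ = 139.48°  ·
  (2,4): δ = 95.85°  ·
  (2,5): δ = 69.72°  ·
  (2,6): δ = 38.13°  ·
  (2,7): δ = 14.90°  ✓
  (3,4): δ = 136.38°  ·
  (3,5): δ = 110.24°  ·
  (3,6): δ = 78.66°  ·
  (3,7): δ = 25.62°  ✓
  (4,5): δ = 153.86°  ·
  (4,6): δ = 122.28°  ·
  (4,7): δ = 69.24°  ·
  (5,6): δ = 148.42°  ·
  (5,7): δ = 95.38°  ·
  (6,7): δ = 126.96°  ·
antipodal pairs: 6

count = 6; pairs: (0,4), (0,5), (1,5), (1,6), (2,7), (3,7)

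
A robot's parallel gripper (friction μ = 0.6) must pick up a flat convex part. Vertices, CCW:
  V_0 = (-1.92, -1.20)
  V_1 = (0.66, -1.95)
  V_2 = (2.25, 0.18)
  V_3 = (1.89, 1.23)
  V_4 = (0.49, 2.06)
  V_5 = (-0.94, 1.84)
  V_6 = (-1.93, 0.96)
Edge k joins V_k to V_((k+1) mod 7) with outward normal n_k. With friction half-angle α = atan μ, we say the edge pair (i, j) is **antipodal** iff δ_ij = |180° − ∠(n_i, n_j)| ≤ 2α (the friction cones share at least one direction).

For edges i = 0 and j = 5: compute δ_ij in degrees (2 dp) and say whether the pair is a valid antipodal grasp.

δ = 57.84°, valid

α = atan 0.6 = 30.96°;  2α = 61.93°
edge 0: e_0 = (+2.58, -0.75);  n_0 = (-0.2791, -0.9602)
edge 5: e_5 = (-0.99, -0.88);  n_5 = (-0.6644, +0.7474)
∠(n_0, n_5) = 122.16°
δ = |180° − 122.16°| = 57.84°
57.84° ≤ 2α = 61.93°  →  valid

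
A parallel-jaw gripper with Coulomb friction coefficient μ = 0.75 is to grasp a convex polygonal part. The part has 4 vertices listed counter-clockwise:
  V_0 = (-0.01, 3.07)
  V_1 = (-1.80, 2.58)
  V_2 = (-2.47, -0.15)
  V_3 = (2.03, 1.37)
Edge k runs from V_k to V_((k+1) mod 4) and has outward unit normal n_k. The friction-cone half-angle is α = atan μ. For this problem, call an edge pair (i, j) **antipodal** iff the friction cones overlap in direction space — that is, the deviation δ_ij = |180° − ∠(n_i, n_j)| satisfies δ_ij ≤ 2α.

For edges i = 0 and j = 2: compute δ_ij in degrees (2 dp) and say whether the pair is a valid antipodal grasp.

α = atan 0.75 = 36.87°;  2α = 73.74°
edge 0: e_0 = (-1.79, -0.49);  n_0 = (-0.2640, +0.9645)
edge 2: e_2 = (+4.50, +1.52);  n_2 = (+0.3200, -0.9474)
∠(n_0, n_2) = 176.65°
δ = |180° − 176.65°| = 3.35°
3.35° ≤ 2α = 73.74°  →  valid

δ = 3.35°, valid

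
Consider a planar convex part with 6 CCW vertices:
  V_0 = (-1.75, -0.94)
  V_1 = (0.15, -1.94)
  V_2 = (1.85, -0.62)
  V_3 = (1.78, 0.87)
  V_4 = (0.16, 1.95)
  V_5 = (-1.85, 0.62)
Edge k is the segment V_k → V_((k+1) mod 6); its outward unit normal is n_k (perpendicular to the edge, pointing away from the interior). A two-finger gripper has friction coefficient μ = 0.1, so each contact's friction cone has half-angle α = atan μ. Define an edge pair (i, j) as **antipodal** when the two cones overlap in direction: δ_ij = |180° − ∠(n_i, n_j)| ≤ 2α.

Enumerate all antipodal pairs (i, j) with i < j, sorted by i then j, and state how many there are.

α = atan 0.1 = 5.71°;  2α = 11.42°
n_0 = (-0.4657, -0.8849)
n_1 = (+0.6133, -0.7899)
n_2 = (+0.9989, +0.0469)
n_3 = (+0.5547, +0.8321)
n_4 = (-0.5518, +0.8340)
n_5 = (-0.9980, -0.0640)
  (0,1): δ = 114.41°  ·
  (0,2): δ = 59.55°  ·
  (0,3): δ = 5.93°  ✓
  (0,4): δ = 61.25°  ·
  (0,5): δ = 121.43°  ·
  (1,2): δ = 125.14°  ·
  (1,3): δ = 71.52°  ·
  (1,4): δ = 4.34°  ✓
  (1,5): δ = 55.84°  ·
  (2,3): δ = 126.38°  ·
  (2,4): δ = 59.20°  ·
  (2,5): δ = 0.98°  ✓
  (3,4): δ = 112.82°  ·
  (3,5): δ = 52.64°  ·
  (4,5): δ = 119.82°  ·
antipodal pairs: 3

count = 3; pairs: (0,3), (1,4), (2,5)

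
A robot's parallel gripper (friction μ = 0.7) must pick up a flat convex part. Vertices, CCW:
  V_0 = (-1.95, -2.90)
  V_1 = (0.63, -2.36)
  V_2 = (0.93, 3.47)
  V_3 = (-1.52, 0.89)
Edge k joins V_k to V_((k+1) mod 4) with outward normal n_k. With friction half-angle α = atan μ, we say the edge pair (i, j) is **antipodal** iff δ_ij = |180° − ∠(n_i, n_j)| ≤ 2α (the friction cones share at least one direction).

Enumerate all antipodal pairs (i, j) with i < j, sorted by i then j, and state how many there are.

count = 3; pairs: (0,2), (1,2), (1,3)

α = atan 0.7 = 34.99°;  2α = 69.98°
n_0 = (+0.2049, -0.9788)
n_1 = (+0.9987, -0.0514)
n_2 = (-0.7251, +0.6886)
n_3 = (-0.9936, +0.1127)
  (0,1): δ = 104.77°  ·
  (0,2): δ = 34.66°  ✓
  (0,3): δ = 71.71°  ·
  (1,2): δ = 40.57°  ✓
  (1,3): δ = 3.53°  ✓
  (2,3): δ = 142.95°  ·
antipodal pairs: 3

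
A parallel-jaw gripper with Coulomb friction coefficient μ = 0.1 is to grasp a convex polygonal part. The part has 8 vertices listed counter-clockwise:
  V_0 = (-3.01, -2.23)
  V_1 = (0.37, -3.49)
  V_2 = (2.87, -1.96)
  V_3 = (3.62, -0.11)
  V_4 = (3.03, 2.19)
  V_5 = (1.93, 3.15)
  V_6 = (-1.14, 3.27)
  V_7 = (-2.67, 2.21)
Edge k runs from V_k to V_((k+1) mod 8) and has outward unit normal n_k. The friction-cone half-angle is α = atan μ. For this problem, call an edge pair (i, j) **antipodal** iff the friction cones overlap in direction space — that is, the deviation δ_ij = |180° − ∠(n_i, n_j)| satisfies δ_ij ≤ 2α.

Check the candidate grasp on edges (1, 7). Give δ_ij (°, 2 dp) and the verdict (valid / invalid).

α = atan 0.1 = 5.71°;  2α = 11.42°
edge 1: e_1 = (+2.50, +1.53);  n_1 = (+0.5220, -0.8529)
edge 7: e_7 = (-0.34, -4.44);  n_7 = (-0.9971, +0.0764)
∠(n_1, n_7) = 125.85°
δ = |180° − 125.85°| = 54.15°
54.15° > 2α = 11.42°  →  invalid

δ = 54.15°, invalid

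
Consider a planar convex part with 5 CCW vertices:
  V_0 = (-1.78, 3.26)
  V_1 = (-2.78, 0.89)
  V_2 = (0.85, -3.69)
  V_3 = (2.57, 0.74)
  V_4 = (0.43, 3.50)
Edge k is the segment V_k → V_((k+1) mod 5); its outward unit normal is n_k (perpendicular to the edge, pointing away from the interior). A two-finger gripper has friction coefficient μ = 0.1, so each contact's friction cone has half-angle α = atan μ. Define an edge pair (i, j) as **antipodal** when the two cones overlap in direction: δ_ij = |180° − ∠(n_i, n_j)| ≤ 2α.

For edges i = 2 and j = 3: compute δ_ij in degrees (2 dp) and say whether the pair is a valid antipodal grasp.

δ = 120.99°, invalid

α = atan 0.1 = 5.71°;  2α = 11.42°
edge 2: e_2 = (+1.72, +4.43);  n_2 = (+0.9322, -0.3619)
edge 3: e_3 = (-2.14, +2.76);  n_3 = (+0.7903, +0.6128)
∠(n_2, n_3) = 59.01°
δ = |180° − 59.01°| = 120.99°
120.99° > 2α = 11.42°  →  invalid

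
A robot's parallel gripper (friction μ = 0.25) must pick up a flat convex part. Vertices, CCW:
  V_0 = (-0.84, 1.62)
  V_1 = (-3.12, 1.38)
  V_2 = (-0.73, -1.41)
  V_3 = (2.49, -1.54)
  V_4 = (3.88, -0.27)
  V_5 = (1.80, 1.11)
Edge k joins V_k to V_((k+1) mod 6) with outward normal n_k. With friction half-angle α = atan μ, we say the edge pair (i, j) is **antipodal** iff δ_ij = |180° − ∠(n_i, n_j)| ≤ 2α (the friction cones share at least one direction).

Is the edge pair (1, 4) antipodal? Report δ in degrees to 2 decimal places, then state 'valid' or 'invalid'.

δ = 15.85°, valid

α = atan 0.25 = 14.04°;  2α = 28.07°
edge 1: e_1 = (+2.39, -2.79);  n_1 = (-0.7594, -0.6506)
edge 4: e_4 = (-2.08, +1.38);  n_4 = (+0.5528, +0.8333)
∠(n_1, n_4) = 164.15°
δ = |180° − 164.15°| = 15.85°
15.85° ≤ 2α = 28.07°  →  valid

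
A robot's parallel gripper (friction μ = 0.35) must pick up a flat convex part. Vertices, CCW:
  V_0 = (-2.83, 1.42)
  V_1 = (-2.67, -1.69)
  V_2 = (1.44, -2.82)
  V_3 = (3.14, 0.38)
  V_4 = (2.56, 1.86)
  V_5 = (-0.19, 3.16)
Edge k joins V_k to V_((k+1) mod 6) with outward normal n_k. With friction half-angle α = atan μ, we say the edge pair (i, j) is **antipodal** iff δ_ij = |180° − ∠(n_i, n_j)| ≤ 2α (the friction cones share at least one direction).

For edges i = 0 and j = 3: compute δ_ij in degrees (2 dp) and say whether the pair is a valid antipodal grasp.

α = atan 0.35 = 19.29°;  2α = 38.58°
edge 0: e_0 = (+0.16, -3.11);  n_0 = (-0.9987, -0.0514)
edge 3: e_3 = (-0.58, +1.48);  n_3 = (+0.9311, +0.3649)
∠(n_0, n_3) = 161.55°
δ = |180° − 161.55°| = 18.45°
18.45° ≤ 2α = 38.58°  →  valid

δ = 18.45°, valid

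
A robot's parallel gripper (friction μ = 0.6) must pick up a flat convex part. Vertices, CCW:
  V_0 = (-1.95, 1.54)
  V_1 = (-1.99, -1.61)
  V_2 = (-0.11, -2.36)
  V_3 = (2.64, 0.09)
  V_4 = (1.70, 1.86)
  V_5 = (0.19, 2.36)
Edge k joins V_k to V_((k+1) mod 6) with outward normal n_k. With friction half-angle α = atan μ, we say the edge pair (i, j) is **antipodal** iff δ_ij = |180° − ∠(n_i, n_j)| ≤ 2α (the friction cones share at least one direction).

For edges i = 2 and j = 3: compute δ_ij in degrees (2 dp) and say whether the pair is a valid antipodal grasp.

α = atan 0.6 = 30.96°;  2α = 61.93°
edge 2: e_2 = (+2.75, +2.45);  n_2 = (+0.6652, -0.7467)
edge 3: e_3 = (-0.94, +1.77);  n_3 = (+0.8832, +0.4690)
∠(n_2, n_3) = 76.27°
δ = |180° − 76.27°| = 103.73°
103.73° > 2α = 61.93°  →  invalid

δ = 103.73°, invalid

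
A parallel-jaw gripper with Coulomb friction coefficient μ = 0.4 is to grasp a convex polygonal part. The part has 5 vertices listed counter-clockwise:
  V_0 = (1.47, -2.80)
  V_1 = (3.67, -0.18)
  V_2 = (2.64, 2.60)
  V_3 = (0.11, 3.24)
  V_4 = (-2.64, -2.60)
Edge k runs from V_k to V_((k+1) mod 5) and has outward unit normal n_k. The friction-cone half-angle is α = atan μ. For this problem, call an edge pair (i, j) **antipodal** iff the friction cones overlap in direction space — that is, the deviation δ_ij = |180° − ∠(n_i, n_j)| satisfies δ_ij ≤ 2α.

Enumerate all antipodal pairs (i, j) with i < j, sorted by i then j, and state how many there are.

count = 2; pairs: (0,3), (2,4)

α = atan 0.4 = 21.80°;  2α = 43.60°
n_0 = (+0.7658, -0.6431)
n_1 = (+0.9377, +0.3474)
n_2 = (+0.2452, +0.9695)
n_3 = (-0.9047, +0.4260)
n_4 = (-0.0486, -0.9988)
  (0,1): δ = 119.65°  ·
  (0,2): δ = 64.18°  ·
  (0,3): δ = 14.80°  ✓
  (0,4): δ = 127.23°  ·
  (1,2): δ = 124.53°  ·
  (1,3): δ = 45.55°  ·
  (1,4): δ = 66.88°  ·
  (2,3): δ = 101.02°  ·
  (2,4): δ = 11.41°  ✓
  (3,4): δ = 67.57°  ·
antipodal pairs: 2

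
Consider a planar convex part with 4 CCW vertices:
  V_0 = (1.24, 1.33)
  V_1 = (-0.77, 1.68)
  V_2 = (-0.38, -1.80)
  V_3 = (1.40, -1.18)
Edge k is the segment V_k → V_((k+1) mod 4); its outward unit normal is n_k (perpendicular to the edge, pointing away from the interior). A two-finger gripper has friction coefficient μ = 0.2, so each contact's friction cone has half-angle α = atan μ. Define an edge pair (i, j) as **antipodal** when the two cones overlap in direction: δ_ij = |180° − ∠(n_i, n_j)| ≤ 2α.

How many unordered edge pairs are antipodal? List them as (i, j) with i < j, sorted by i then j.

α = atan 0.2 = 11.31°;  2α = 22.62°
n_0 = (+0.1715, +0.9852)
n_1 = (-0.9938, -0.1114)
n_2 = (+0.3289, -0.9444)
n_3 = (+0.9980, +0.0636)
  (0,1): δ = 73.73°  ·
  (0,2): δ = 29.08°  ·
  (0,3): δ = 103.53°  ·
  (1,2): δ = 77.19°  ·
  (1,3): δ = 2.75°  ✓
  (2,3): δ = 105.56°  ·
antipodal pairs: 1

count = 1; pairs: (1,3)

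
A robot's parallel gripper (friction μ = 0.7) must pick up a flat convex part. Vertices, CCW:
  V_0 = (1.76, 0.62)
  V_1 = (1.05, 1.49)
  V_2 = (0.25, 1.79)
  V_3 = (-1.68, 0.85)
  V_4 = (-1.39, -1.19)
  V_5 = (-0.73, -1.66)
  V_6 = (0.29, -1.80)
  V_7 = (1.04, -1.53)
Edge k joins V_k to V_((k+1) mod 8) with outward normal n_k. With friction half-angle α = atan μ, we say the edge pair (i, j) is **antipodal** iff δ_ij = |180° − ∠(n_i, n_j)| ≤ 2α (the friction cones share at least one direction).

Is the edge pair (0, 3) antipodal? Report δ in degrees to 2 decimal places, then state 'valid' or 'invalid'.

δ = 31.13°, valid

α = atan 0.7 = 34.99°;  2α = 69.98°
edge 0: e_0 = (-0.71, +0.87);  n_0 = (+0.7748, +0.6323)
edge 3: e_3 = (+0.29, -2.04);  n_3 = (-0.9900, -0.1407)
∠(n_0, n_3) = 148.87°
δ = |180° − 148.87°| = 31.13°
31.13° ≤ 2α = 69.98°  →  valid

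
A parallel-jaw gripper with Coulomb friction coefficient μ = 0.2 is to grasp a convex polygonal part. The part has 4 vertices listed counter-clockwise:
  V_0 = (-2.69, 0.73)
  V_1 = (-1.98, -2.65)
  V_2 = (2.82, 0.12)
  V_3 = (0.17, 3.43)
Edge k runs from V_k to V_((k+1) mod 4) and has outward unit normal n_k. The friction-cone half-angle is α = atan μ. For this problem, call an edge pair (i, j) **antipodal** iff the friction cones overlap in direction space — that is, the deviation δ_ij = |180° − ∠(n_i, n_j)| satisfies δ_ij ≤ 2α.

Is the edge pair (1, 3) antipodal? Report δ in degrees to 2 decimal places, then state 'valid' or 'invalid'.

δ = 13.36°, valid

α = atan 0.2 = 11.31°;  2α = 22.62°
edge 1: e_1 = (+4.80, +2.77);  n_1 = (+0.4998, -0.8661)
edge 3: e_3 = (-2.86, -2.70);  n_3 = (-0.6865, +0.7272)
∠(n_1, n_3) = 166.64°
δ = |180° − 166.64°| = 13.36°
13.36° ≤ 2α = 22.62°  →  valid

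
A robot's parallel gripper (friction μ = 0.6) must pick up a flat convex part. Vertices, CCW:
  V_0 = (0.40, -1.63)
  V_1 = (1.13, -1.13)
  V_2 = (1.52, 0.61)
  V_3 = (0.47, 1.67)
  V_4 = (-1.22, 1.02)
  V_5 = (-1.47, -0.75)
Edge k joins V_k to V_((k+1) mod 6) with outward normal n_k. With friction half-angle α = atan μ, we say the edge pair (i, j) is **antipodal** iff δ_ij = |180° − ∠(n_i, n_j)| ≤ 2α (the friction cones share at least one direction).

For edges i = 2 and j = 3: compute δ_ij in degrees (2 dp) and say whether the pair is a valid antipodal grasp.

α = atan 0.6 = 30.96°;  2α = 61.93°
edge 2: e_2 = (-1.05, +1.06);  n_2 = (+0.7105, +0.7037)
edge 3: e_3 = (-1.69, -0.65);  n_3 = (-0.3590, +0.9333)
∠(n_2, n_3) = 66.31°
δ = |180° − 66.31°| = 113.69°
113.69° > 2α = 61.93°  →  invalid

δ = 113.69°, invalid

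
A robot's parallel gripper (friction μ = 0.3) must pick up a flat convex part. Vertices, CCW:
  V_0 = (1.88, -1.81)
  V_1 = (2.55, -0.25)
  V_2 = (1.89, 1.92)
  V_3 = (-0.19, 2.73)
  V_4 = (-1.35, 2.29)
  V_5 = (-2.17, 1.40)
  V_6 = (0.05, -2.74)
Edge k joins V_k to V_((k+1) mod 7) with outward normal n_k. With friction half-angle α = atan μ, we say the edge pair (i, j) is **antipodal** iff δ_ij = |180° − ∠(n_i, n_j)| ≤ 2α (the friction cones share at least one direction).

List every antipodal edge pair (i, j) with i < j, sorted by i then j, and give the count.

count = 4; pairs: (0,4), (1,5), (3,6), (4,6)

α = atan 0.3 = 16.70°;  2α = 33.40°
n_0 = (+0.9188, -0.3946)
n_1 = (+0.9567, +0.2910)
n_2 = (+0.3629, +0.9318)
n_3 = (-0.3547, +0.9350)
n_4 = (-0.7354, +0.6776)
n_5 = (-0.8813, -0.4726)
n_6 = (+0.4530, -0.8915)
  (0,1): δ = 139.84°  ·
  (0,2): δ = 88.03°  ·
  (0,3): δ = 45.98°  ·
  (0,4): δ = 19.41°  ✓
  (0,5): δ = 51.44°  ·
  (0,6): δ = 140.18°  ·
  (1,2): δ = 128.19°  ·
  (1,3): δ = 86.14°  ·
  (1,4): δ = 59.57°  ·
  (1,5): δ = 11.28°  ✓
  (1,6): δ = 100.02°  ·
  (2,3): δ = 137.95°  ·
  (2,4): δ = 111.38°  ·
  (2,5): δ = 40.52°  ·
  (2,6): δ = 48.22°  ·
  (3,4): δ = 153.43°  ·
  (3,5): δ = 82.57°  ·
  (3,6): δ = 6.17°  ✓
  (4,5): δ = 109.14°  ·
  (4,6): δ = 20.40°  ✓
  (5,6): δ = 91.26°  ·
antipodal pairs: 4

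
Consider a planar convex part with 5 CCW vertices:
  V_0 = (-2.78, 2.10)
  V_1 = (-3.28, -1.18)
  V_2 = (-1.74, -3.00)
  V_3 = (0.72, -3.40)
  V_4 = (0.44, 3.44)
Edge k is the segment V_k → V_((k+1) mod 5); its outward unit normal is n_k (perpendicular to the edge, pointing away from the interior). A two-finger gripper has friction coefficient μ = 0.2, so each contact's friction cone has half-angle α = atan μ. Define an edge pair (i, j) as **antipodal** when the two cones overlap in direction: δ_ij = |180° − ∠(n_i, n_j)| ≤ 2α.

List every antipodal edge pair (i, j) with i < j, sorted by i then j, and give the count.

α = atan 0.2 = 11.31°;  2α = 22.62°
n_0 = (-0.9886, +0.1507)
n_1 = (-0.7634, -0.6459)
n_2 = (-0.1605, -0.9870)
n_3 = (+0.9992, +0.0409)
n_4 = (-0.3842, +0.9232)
  (0,1): δ = 131.10°  ·
  (0,2): δ = 90.57°  ·
  (0,3): δ = 11.01°  ✓
  (0,4): δ = 121.26°  ·
  (1,2): δ = 139.47°  ·
  (1,3): δ = 37.89°  ·
  (1,4): δ = 72.36°  ·
  (2,3): δ = 78.42°  ·
  (2,4): δ = 31.83°  ·
  (3,4): δ = 69.75°  ·
antipodal pairs: 1

count = 1; pairs: (0,3)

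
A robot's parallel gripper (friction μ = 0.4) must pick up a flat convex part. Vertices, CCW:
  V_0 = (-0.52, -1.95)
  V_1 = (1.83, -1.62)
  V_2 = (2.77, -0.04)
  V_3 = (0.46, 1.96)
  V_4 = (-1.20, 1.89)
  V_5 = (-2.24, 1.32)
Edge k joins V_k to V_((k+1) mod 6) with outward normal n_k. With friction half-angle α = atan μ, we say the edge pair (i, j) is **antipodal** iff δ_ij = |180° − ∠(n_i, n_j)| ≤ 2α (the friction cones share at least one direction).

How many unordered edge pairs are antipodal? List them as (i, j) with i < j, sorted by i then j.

α = atan 0.4 = 21.80°;  2α = 43.60°
n_0 = (+0.1391, -0.9903)
n_1 = (+0.8594, -0.5113)
n_2 = (+0.6546, +0.7560)
n_3 = (-0.0421, +0.9991)
n_4 = (-0.4806, +0.8769)
n_5 = (-0.8850, -0.4655)
  (0,1): δ = 128.74°  ·
  (0,2): δ = 48.88°  ·
  (0,3): δ = 5.58°  ✓
  (0,4): δ = 20.73°  ✓
  (0,5): δ = 109.75°  ·
  (1,2): δ = 100.14°  ·
  (1,3): δ = 56.84°  ·
  (1,4): δ = 30.52°  ✓
  (1,5): δ = 58.49°  ·
  (2,3): δ = 136.70°  ·
  (2,4): δ = 110.39°  ·
  (2,5): δ = 21.37°  ✓
  (3,4): δ = 153.69°  ·
  (3,5): δ = 64.67°  ·
  (4,5): δ = 90.98°  ·
antipodal pairs: 4

count = 4; pairs: (0,3), (0,4), (1,4), (2,5)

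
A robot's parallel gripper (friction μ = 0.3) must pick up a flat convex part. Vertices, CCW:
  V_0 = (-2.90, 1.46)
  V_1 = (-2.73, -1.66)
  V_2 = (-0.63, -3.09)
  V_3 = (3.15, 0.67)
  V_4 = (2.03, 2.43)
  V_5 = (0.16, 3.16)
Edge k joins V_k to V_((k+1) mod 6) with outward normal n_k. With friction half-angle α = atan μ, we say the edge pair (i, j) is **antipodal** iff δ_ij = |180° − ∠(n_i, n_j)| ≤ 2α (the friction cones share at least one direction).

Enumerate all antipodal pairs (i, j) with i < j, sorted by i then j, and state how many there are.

α = atan 0.3 = 16.70°;  2α = 33.40°
n_0 = (-0.9985, -0.0544)
n_1 = (-0.5628, -0.8266)
n_2 = (+0.7052, -0.7090)
n_3 = (+0.8437, +0.5369)
n_4 = (+0.3636, +0.9315)
n_5 = (-0.4856, +0.8742)
  (0,1): δ = 127.37°  ·
  (0,2): δ = 48.27°  ·
  (0,3): δ = 29.35°  ✓
  (0,4): δ = 65.56°  ·
  (0,5): δ = 115.94°  ·
  (1,2): δ = 100.90°  ·
  (1,3): δ = 23.28°  ✓
  (1,4): δ = 12.93°  ✓
  (1,5): δ = 63.31°  ·
  (2,3): δ = 102.38°  ·
  (2,4): δ = 66.17°  ·
  (2,5): δ = 15.79°  ✓
  (3,4): δ = 143.80°  ·
  (3,5): δ = 93.42°  ·
  (4,5): δ = 129.62°  ·
antipodal pairs: 4

count = 4; pairs: (0,3), (1,3), (1,4), (2,5)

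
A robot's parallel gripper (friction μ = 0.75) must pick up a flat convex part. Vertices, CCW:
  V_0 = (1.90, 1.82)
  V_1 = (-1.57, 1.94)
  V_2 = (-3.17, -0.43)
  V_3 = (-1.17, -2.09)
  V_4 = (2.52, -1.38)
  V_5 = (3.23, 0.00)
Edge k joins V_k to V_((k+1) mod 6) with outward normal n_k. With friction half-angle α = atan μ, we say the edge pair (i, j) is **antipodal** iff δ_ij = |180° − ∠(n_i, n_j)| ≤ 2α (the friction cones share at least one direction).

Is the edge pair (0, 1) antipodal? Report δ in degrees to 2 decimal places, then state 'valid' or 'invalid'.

δ = 122.04°, invalid

α = atan 0.75 = 36.87°;  2α = 73.74°
edge 0: e_0 = (-3.47, +0.12);  n_0 = (+0.0346, +0.9994)
edge 1: e_1 = (-1.60, -2.37);  n_1 = (-0.8288, +0.5595)
∠(n_0, n_1) = 57.96°
δ = |180° − 57.96°| = 122.04°
122.04° > 2α = 73.74°  →  invalid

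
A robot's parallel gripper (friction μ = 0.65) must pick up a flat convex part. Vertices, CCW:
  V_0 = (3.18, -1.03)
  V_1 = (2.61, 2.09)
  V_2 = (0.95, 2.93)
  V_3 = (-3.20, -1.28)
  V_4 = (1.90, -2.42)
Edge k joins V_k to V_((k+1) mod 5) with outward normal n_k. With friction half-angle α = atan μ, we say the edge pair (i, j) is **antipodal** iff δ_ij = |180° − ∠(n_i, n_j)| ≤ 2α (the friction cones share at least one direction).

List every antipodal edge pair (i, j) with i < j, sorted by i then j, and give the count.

α = atan 0.65 = 33.02°;  2α = 66.05°
n_0 = (+0.9837, +0.1797)
n_1 = (+0.4515, +0.8923)
n_2 = (-0.7122, +0.7020)
n_3 = (-0.2181, -0.9759)
n_4 = (+0.7356, -0.6774)
  (0,1): δ = 127.19°  ·
  (0,2): δ = 54.94°  ✓
  (0,3): δ = 67.05°  ·
  (0,4): δ = 127.01°  ·
  (1,2): δ = 107.75°  ·
  (1,3): δ = 14.24°  ✓
  (1,4): δ = 74.20°  ·
  (2,3): δ = 58.01°  ✓
  (2,4): δ = 1.95°  ✓
  (3,4): δ = 120.04°  ·
antipodal pairs: 4

count = 4; pairs: (0,2), (1,3), (2,3), (2,4)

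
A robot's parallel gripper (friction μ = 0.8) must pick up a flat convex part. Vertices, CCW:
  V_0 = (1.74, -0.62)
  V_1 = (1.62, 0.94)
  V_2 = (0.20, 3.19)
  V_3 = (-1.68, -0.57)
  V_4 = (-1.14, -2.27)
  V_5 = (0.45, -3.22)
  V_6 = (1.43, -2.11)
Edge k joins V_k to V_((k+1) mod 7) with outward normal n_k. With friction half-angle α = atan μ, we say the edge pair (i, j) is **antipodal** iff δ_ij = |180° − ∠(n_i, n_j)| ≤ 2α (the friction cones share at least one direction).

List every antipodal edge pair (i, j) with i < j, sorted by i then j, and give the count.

count = 11; pairs: (0,2), (0,3), (0,4), (1,2), (1,3), (1,4), (2,5), (2,6), (3,5), (3,6), (4,6)

α = atan 0.8 = 38.66°;  2α = 77.32°
n_0 = (+0.9971, +0.0767)
n_1 = (+0.8457, +0.5337)
n_2 = (-0.8944, +0.4472)
n_3 = (-0.9531, -0.3027)
n_4 = (-0.5129, -0.8584)
n_5 = (+0.7496, -0.6618)
n_6 = (+0.9790, -0.2037)
  (0,1): δ = 152.14°  ·
  (0,2): δ = 30.96°  ✓
  (0,3): δ = 13.22°  ✓
  (0,4): δ = 54.74°  ✓
  (0,5): δ = 134.16°  ·
  (0,6): δ = 163.85°  ·
  (1,2): δ = 58.82°  ✓
  (1,3): δ = 14.63°  ✓
  (1,4): δ = 26.89°  ✓
  (1,5): δ = 106.30°  ·
  (1,6): δ = 135.99°  ·
  (2,3): δ = 135.81°  ·
  (2,4): δ = 94.29°  ·
  (2,5): δ = 14.88°  ✓
  (2,6): δ = 14.81°  ✓
  (3,4): δ = 138.48°  ·
  (3,5): δ = 59.06°  ✓
  (3,6): δ = 29.38°  ✓
  (4,5): δ = 100.58°  ·
  (4,6): δ = 70.90°  ✓
  (5,6): δ = 150.31°  ·
antipodal pairs: 11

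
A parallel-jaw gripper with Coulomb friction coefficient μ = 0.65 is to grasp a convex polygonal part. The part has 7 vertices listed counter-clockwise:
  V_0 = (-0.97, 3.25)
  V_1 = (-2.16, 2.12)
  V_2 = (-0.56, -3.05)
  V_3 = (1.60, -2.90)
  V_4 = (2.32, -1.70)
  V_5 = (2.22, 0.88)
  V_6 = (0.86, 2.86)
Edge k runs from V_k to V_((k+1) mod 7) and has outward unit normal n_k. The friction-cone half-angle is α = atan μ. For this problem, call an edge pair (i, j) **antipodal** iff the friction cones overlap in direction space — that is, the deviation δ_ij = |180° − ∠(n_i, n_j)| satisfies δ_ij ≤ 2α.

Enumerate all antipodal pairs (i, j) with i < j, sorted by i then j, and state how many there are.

α = atan 0.65 = 33.02°;  2α = 66.05°
n_0 = (-0.6886, +0.7252)
n_1 = (-0.9553, -0.2956)
n_2 = (+0.0693, -0.9976)
n_3 = (+0.8575, -0.5145)
n_4 = (+0.9992, +0.0387)
n_5 = (+0.8243, +0.5662)
n_6 = (+0.2084, +0.9780)
  (0,1): δ = 116.32°  ·
  (0,2): δ = 39.55°  ✓
  (0,3): δ = 15.52°  ✓
  (0,4): δ = 48.70°  ✓
  (0,5): δ = 80.97°  ·
  (0,6): δ = 124.45°  ·
  (1,2): δ = 103.22°  ·
  (1,3): δ = 48.16°  ✓
  (1,4): δ = 14.98°  ✓
  (1,5): δ = 17.29°  ✓
  (1,6): δ = 60.77°  ✓
  (2,3): δ = 124.94°  ·
  (2,4): δ = 91.75°  ·
  (2,5): δ = 59.49°  ✓
  (2,6): δ = 16.00°  ✓
  (3,4): δ = 146.82°  ·
  (3,5): δ = 114.55°  ·
  (3,6): δ = 71.07°  ·
  (4,5): δ = 147.74°  ·
  (4,6): δ = 104.25°  ·
  (5,6): δ = 136.51°  ·
antipodal pairs: 9

count = 9; pairs: (0,2), (0,3), (0,4), (1,3), (1,4), (1,5), (1,6), (2,5), (2,6)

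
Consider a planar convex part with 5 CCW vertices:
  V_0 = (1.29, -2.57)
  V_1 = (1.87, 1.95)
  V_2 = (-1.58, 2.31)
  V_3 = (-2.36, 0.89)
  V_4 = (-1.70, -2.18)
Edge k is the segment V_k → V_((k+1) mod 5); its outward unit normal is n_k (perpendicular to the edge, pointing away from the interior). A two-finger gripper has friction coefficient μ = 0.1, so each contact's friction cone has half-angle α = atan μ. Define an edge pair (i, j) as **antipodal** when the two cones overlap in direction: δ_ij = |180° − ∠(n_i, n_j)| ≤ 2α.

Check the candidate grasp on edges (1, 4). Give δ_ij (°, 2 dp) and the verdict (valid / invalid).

δ = 1.47°, valid

α = atan 0.1 = 5.71°;  2α = 11.42°
edge 1: e_1 = (-3.45, +0.36);  n_1 = (+0.1038, +0.9946)
edge 4: e_4 = (+2.99, -0.39);  n_4 = (-0.1293, -0.9916)
∠(n_1, n_4) = 178.53°
δ = |180° − 178.53°| = 1.47°
1.47° ≤ 2α = 11.42°  →  valid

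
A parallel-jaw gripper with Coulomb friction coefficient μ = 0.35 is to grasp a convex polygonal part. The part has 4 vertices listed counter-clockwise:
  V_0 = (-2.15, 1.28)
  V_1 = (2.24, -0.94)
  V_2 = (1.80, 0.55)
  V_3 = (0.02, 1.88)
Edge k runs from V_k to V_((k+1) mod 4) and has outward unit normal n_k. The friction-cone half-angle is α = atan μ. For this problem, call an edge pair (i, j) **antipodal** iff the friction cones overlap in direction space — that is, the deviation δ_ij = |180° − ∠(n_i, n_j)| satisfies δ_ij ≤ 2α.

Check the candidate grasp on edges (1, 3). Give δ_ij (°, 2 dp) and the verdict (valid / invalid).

α = atan 0.35 = 19.29°;  2α = 38.58°
edge 1: e_1 = (-0.44, +1.49);  n_1 = (+0.9591, +0.2832)
edge 3: e_3 = (-2.17, -0.60);  n_3 = (-0.2665, +0.9638)
∠(n_1, n_3) = 89.00°
δ = |180° − 89.00°| = 91.00°
91.00° > 2α = 38.58°  →  invalid

δ = 91.00°, invalid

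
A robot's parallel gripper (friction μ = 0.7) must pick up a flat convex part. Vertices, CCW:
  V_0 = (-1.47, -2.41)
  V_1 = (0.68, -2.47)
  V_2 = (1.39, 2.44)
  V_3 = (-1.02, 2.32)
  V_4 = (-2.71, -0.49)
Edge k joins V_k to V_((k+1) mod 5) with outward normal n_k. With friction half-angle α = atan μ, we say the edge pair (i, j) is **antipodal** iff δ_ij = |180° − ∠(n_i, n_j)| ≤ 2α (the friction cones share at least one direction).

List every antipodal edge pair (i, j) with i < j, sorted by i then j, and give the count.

count = 5; pairs: (0,2), (0,3), (1,3), (1,4), (2,4)

α = atan 0.7 = 34.99°;  2α = 69.98°
n_0 = (-0.0279, -0.9996)
n_1 = (+0.9897, -0.1431)
n_2 = (-0.0497, +0.9988)
n_3 = (-0.8570, +0.5154)
n_4 = (-0.8400, -0.5425)
  (0,1): δ = 96.63°  ·
  (0,2): δ = 4.45°  ✓
  (0,3): δ = 60.57°  ✓
  (0,4): δ = 124.45°  ·
  (1,2): δ = 78.92°  ·
  (1,3): δ = 22.80°  ✓
  (1,4): δ = 41.08°  ✓
  (2,3): δ = 123.87°  ·
  (2,4): δ = 59.99°  ✓
  (3,4): δ = 116.12°  ·
antipodal pairs: 5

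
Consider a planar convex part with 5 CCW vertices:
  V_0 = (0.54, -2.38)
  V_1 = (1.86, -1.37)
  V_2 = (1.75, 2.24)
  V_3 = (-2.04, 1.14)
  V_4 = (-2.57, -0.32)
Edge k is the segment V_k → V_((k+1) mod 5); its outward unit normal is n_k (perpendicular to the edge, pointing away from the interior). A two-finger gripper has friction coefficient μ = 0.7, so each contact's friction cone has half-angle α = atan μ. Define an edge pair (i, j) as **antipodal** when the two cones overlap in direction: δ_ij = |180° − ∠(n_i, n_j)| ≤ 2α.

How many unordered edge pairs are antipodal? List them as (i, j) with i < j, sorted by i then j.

α = atan 0.7 = 34.99°;  2α = 69.98°
n_0 = (+0.6077, -0.7942)
n_1 = (+0.9995, +0.0305)
n_2 = (-0.2787, +0.9604)
n_3 = (-0.9400, +0.3412)
n_4 = (-0.5522, -0.8337)
  (0,1): δ = 125.68°  ·
  (0,2): δ = 21.24°  ✓
  (0,3): δ = 32.63°  ✓
  (0,4): δ = 109.06°  ·
  (1,2): δ = 75.56°  ·
  (1,3): δ = 21.70°  ✓
  (1,4): δ = 54.74°  ✓
  (2,3): δ = 126.14°  ·
  (2,4): δ = 49.70°  ✓
  (3,4): δ = 103.57°  ·
antipodal pairs: 5

count = 5; pairs: (0,2), (0,3), (1,3), (1,4), (2,4)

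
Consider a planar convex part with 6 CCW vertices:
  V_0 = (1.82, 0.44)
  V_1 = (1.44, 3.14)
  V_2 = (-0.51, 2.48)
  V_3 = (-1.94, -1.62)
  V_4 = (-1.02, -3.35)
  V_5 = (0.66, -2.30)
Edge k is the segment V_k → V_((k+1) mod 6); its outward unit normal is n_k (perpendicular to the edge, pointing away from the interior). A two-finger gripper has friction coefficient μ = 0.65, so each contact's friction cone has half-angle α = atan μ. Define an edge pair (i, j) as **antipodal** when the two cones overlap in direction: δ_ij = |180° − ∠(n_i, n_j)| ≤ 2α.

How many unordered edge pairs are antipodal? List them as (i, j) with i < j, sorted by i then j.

count = 7; pairs: (0,2), (0,3), (1,4), (1,5), (2,4), (2,5), (3,5)

α = atan 0.65 = 33.02°;  2α = 66.05°
n_0 = (+0.9902, +0.1394)
n_1 = (-0.3206, +0.9472)
n_2 = (-0.9442, +0.3293)
n_3 = (-0.8829, -0.4695)
n_4 = (+0.5300, -0.8480)
n_5 = (+0.9209, -0.3899)
  (0,1): δ = 79.31°  ·
  (0,2): δ = 27.24°  ✓
  (0,3): δ = 19.99°  ✓
  (0,4): δ = 113.99°  ·
  (0,5): δ = 149.04°  ·
  (1,2): δ = 127.93°  ·
  (1,3): δ = 80.70°  ·
  (1,4): δ = 13.31°  ✓
  (1,5): δ = 48.36°  ✓
  (2,3): δ = 132.77°  ·
  (2,4): δ = 38.77°  ✓
  (2,5): δ = 3.72°  ✓
  (3,4): δ = 86.00°  ·
  (3,5): δ = 50.95°  ✓
  (4,5): δ = 144.95°  ·
antipodal pairs: 7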